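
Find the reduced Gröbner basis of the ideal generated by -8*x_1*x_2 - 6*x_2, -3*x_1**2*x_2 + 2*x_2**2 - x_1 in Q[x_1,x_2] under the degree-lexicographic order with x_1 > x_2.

G = {x_1**2 + 3/4*x_1, x_1*x_2 + 3/4*x_2, x_2**2 - 1/2*x_1 - 27/32*x_2}

f_1 = -8*x_1*x_2 - 6*x_2, LT = x_1*x_2.
f_2 = -3*x_1**2*x_2 + 2*x_2**2 - x_1, LT = x_1**2*x_2.

S(f_1,f_2): lcm = x_1**2*x_2. S = 3/4*x_1*x_2 + 2/3*x_2**2 - 1/3*x_1.
  leading term x_1*x_2: subtract (-3/32)·f_1 from 3/4*x_1*x_2 + 2/3*x_2**2 - 1/3*x_1 → 2/3*x_2**2 - 1/3*x_1 - 9/16*x_2
  leading term x_2**2: no divisor's leading term divides it; move 2/3*x_2**2 to the remainder.
  leading term x_1: no divisor's leading term divides it; move -1/3*x_1 to the remainder.
  leading term x_2: no divisor's leading term divides it; move -9/16*x_2 to the remainder.
  remainder 2/3*x_2**2 - 1/3*x_1 - 9/16*x_2 ≠ 0; add g_3 = 2/3*x_2**2 - 1/3*x_1 - 9/16*x_2 to the basis.

S(f_1,g_3): lcm = x_1*x_2**2. S = 1/2*x_1**2 + 27/32*x_1*x_2 + 3/4*x_2**2.
  leading term x_1**2: no divisor's leading term divides it; move 1/2*x_1**2 to the remainder.
  leading term x_1*x_2: subtract (-27/256)·f_1 from 27/32*x_1*x_2 + 3/4*x_2**2 → 3/4*x_2**2 - 81/128*x_2
  leading term x_2**2: subtract (9/8)·g_3 from 3/4*x_2**2 - 81/128*x_2 → 3/8*x_1
  leading term x_1: no divisor's leading term divides it; move 3/8*x_1 to the remainder.
  remainder 1/2*x_1**2 + 3/8*x_1 ≠ 0; add g_4 = 1/2*x_1**2 + 3/8*x_1 to the basis.

The other S-polynomials (S(f_2,g_3), S(f_1,g_4), S(f_2,g_4), S(g_3,g_4)) all reduce to 0 modulo the current basis, so we have a Gröbner basis.
Inter-reduce: drop elements whose leading term is divisible by another's, tail-reduce, and make monic.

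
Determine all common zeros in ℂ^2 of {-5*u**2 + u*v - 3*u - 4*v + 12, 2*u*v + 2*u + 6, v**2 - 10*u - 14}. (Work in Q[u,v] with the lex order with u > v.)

Compute a lex Gröbner basis by Buchberger's algorithm.
f_1 = -5*u**2 + u*v - 3*u - 4*v + 12, LT = u**2.
f_2 = 2*u*v + 2*u + 6, LT = u*v.
f_3 = -10*u + v**2 - 14, LT = u.

S(f_1,f_2): lcm = u**2*v. S = -u**2 - 1/5*u*v**2 + 3/5*u*v - 3*u + 4/5*v**2 - 12/5*v.
  leading term u**2: subtract (1/5)·f_1 from -u**2 - 1/5*u*v**2 + 3/5*u*v - 3*u + 4/5*v**2 - 12/5*v → -1/5*u*v**2 + 2/5*u*v - 12/5*u + 4/5*v**2 - 8/5*v - 12/5
  leading term u*v**2: subtract (-1/10*v)·f_2 from -1/5*u*v**2 + 2/5*u*v - 12/5*u + 4/5*v**2 - 8/5*v - 12/5 → 3/5*u*v - 12/5*u + 4/5*v**2 - v - 12/5
  leading term u*v: subtract (3/10)·f_2 from 3/5*u*v - 12/5*u + 4/5*v**2 - v - 12/5 → -3*u + 4/5*v**2 - v - 21/5
  leading term u: subtract (3/10)·f_3 from -3*u + 4/5*v**2 - v - 21/5 → 1/2*v**2 - v
  leading term v**2: no divisor's leading term divides it; move 1/2*v**2 to the remainder.
  leading term v: no divisor's leading term divides it; move -v to the remainder.
  remainder 1/2*v**2 - v ≠ 0; add h_4 = 1/2*v**2 - v to the basis.

S(f_1,f_3): lcm = u**2. S = 1/10*u*v**2 - 1/5*u*v - 4/5*u + 4/5*v - 12/5.
  leading term u*v**2: subtract (1/20*v)·f_2 from 1/10*u*v**2 - 1/5*u*v - 4/5*u + 4/5*v - 12/5 → -3/10*u*v - 4/5*u + 1/2*v - 12/5
  leading term u*v: subtract (-3/20)·f_2 from -3/10*u*v - 4/5*u + 1/2*v - 12/5 → -1/2*u + 1/2*v - 3/2
  leading term u: subtract (1/20)·f_3 from -1/2*u + 1/2*v - 3/2 → -1/20*v**2 + 1/2*v - 4/5
  leading term v**2: subtract (-1/10)·h_4 from -1/20*v**2 + 1/2*v - 4/5 → 2/5*v - 4/5
  leading term v: no divisor's leading term divides it; move 2/5*v to the remainder.
  leading term 1: no divisor's leading term divides it; move -4/5 to the remainder.
  remainder 2/5*v - 4/5 ≠ 0; add h_5 = 2/5*v - 4/5 to the basis.

The other S-polynomials (S(f_2,f_3), S(f_1,h_4), S(f_2,h_4), S(f_3,h_4), S(f_1,h_5), S(f_2,h_5), S(f_3,h_5), S(h_4,h_5)) all reduce to 0 modulo the current basis, so we have a Gröbner basis.
Inter-reduce: drop elements whose leading term is divisible by another's, tail-reduce, and make monic.
Reduced Gröbner basis: {u + 1, v - 2}.

From the last basis element, v - 2 = 0, so v takes values in {2}. Each choice, substituted upward through the basis, yields the corresponding point(s) of the solution set.
  v = 2: the earlier basis element becomes u + 1 = 0, giving u = -1 — point (-1, 2).

{(-1, 2)}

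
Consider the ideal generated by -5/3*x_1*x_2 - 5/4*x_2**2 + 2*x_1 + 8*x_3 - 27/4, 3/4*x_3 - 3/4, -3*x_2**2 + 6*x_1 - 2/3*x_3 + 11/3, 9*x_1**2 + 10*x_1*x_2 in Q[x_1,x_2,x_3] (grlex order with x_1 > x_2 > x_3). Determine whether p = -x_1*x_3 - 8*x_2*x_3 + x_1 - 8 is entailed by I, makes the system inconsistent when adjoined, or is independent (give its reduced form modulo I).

First compute the reduced Gröbner basis of I by Buchberger's algorithm.
f_1 = -5/3*x_1*x_2 - 5/4*x_2**2 + 2*x_1 + 8*x_3 - 27/4, LT = x_1*x_2.
f_2 = 3/4*x_3 - 3/4, LT = x_3.
f_3 = -3*x_2**2 + 6*x_1 - 2/3*x_3 + 11/3, LT = x_2**2.
f_4 = 9*x_1**2 + 10*x_1*x_2, LT = x_1**2.

S(f_1,f_3): lcm = x_1*x_2**2. S = 3/4*x_2**3 + 2*x_1**2 - 6/5*x_1*x_2 - 2/9*x_1*x_3 - 24/5*x_2*x_3 + 11/9*x_1 + 81/20*x_2.
  reduce S modulo (f_1, f_2, f_3, f_4):
  remainder 473/300*x_1 ≠ 0; add h_5 = 473/300*x_1 to the basis.

The other S-polynomials (S(f_1,f_2), S(f_1,f_4), S(f_2,f_3), S(f_2,f_4), S(f_3,f_4), S(f_1,h_5), S(f_2,h_5), S(f_3,h_5), S(f_4,h_5)) all reduce to 0 modulo the current basis, so we have a Gröbner basis.
Inter-reduce: drop elements whose leading term is divisible by another's, tail-reduce, and make monic.
Reduced Gröbner basis: {x_2**2 - 1, x_1, x_3 - 1}.
Label its elements g_1 = x_2**2 - 1, g_2 = x_1, g_3 = x_3 - 1.

Reduce p = -x_1*x_3 - 8*x_2*x_3 + x_1 - 8 modulo G:
  leading term x_1*x_3: subtract (-x_3)·g_2 from -x_1*x_3 - 8*x_2*x_3 + x_1 - 8 → -8*x_2*x_3 + x_1 - 8
  leading term x_2*x_3: subtract (-8*x_2)·g_3 from -8*x_2*x_3 + x_1 - 8 → x_1 - 8*x_2 - 8
  leading term x_1: subtract (1)·g_2 from x_1 - 8*x_2 - 8 → -8*x_2 - 8
  leading term x_2: no divisor's leading term divides it; move -8*x_2 to the remainder.
  leading term 1: no divisor's leading term divides it; move -8 to the remainder.
  normal form = -8*x_2 - 8.
The normal form is nonzero, so p ∉ I. Since p minus its normal form lies in I, I + (p) = I + (r) where r = -8*x_2 - 8; decide whether this ideal is the whole ring.
Run Buchberger on G together with r (pairs among the g_i already reduce to 0 since G is a Gröbner basis):
g_1 = x_2**2 - 1, LT = x_2**2.
g_2 = x_1, LT = x_1.
g_3 = x_3 - 1, LT = x_3.
r = -8*x_2 - 8, LT = x_2.

The S-polynomials (S(g_1,g_2), S(g_1,g_3), S(g_1,r), S(g_2,g_3), S(g_2,r), S(g_3,r)) all reduce to 0 modulo the current basis, so we have a Gröbner basis.
Inter-reduce: drop elements whose leading term is divisible by another's, tail-reduce, and make monic.
Reduced Gröbner basis: {x_1, x_2 + 1, x_3 - 1}.
The reduced Gröbner basis of I + (p) is {x_1, x_2 + 1, x_3 - 1} ≠ {1}, a proper ideal, so the enlarged system stays consistent: p is independent of I, with normal form -8*x_2 - 8.

-x_1*x_3 - 8*x_2*x_3 + x_1 - 8 is independent of I; its normal form modulo I is -8*x_2 - 8.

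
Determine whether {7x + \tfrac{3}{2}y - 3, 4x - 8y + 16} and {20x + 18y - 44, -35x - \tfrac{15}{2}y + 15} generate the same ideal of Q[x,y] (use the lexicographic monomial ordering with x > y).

Two ideals are equal iff their reduced Gröbner bases coincide (the reduced basis is unique for a fixed ordering).
Buchberger on the first generating set:
f_1 = 7x + \tfrac{3}{2}y - 3, LT = x.
f_2 = 4x - 8y + 16, LT = x.

S(f_1,f_2): lcm = x. S = \tfrac{31}{14}y - \tfrac{31}{7}.
  reduce S modulo (f_1, f_2):
  remainder \tfrac{31}{14}y - \tfrac{31}{7} ≠ 0; add g_3 = \tfrac{31}{14}y - \tfrac{31}{7} to the basis.

The other S-polynomials (S(f_1,g_3), S(f_2,g_3)) all reduce to 0 modulo the current basis, so we have a Gröbner basis.
Inter-reduce: drop elements whose leading term is divisible by another's, tail-reduce, and make monic.
Reduced Gröbner basis: {x, y - 2}.

Buchberger on the second generating set:
h_1 = 20x + 18y - 44, LT = x.
h_2 = -35x - \tfrac{15}{2}y + 15, LT = x.

S(h_1,h_2): lcm = x. S = \tfrac{24}{35}y - \tfrac{62}{35}.
  reduce S modulo (h_1, h_2):
  remainder \tfrac{24}{35}y - \tfrac{62}{35} ≠ 0; add k_3 = \tfrac{24}{35}y - \tfrac{62}{35} to the basis.

The other S-polynomials (S(h_1,k_3), S(h_2,k_3)) all reduce to 0 modulo the current basis, so we have a Gröbner basis.
Inter-reduce: drop elements whose leading term is divisible by another's, tail-reduce, and make monic.
Reduced Gröbner basis: {x + \tfrac{1}{8}, y - \tfrac{31}{12}}.

These differ, so the ideals are not equal.

No, the ideals differ.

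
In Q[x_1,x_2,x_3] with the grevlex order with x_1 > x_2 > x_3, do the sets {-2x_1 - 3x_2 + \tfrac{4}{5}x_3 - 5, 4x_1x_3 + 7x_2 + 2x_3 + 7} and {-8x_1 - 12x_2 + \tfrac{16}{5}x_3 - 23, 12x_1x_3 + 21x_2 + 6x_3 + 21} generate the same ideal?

No, the ideals differ.

Equality of ideals is decidable: compute both reduced Gröbner bases (unique for the ordering) and check whether they agree.
Buchberger on the first generating set:
f_1 = -2x_1 - 3x_2 + \tfrac{4}{5}x_3 - 5, LT = x_1.
f_2 = 4x_1x_3 + 7x_2 + 2x_3 + 7, LT = x_1x_3.

S(f_1,f_2): lcm = x_1x_3. S = \tfrac{3}{2}x_2x_3 - \tfrac{2}{5}x_3^{2} - \tfrac{7}{4}x_2 + 2x_3 - \tfrac{7}{4}.
  leading term x_2x_3: no divisor's leading term divides it; move \tfrac{3}{2}x_2x_3 to the remainder.
  leading term x_3^{2}: no divisor's leading term divides it; move -\tfrac{2}{5}x_3^{2} to the remainder.
  leading term x_2: no divisor's leading term divides it; move -\tfrac{7}{4}x_2 to the remainder.
  leading term x_3: no divisor's leading term divides it; move 2x_3 to the remainder.
  leading term 1: no divisor's leading term divides it; move -\tfrac{7}{4} to the remainder.
  remainder \tfrac{3}{2}x_2x_3 - \tfrac{2}{5}x_3^{2} - \tfrac{7}{4}x_2 + 2x_3 - \tfrac{7}{4} ≠ 0; add g_3 = \tfrac{3}{2}x_2x_3 - \tfrac{2}{5}x_3^{2} - \tfrac{7}{4}x_2 + 2x_3 - \tfrac{7}{4} to the basis.

S(f_1,g_3): leading monomials are coprime, so the S-polynomial reduces to 0 (Buchberger's first criterion).
S(f_2,g_3): lcm = x_1x_2x_3. S = \tfrac{4}{15}x_1x_3^{2} + \tfrac{7}{6}x_1x_2 + \tfrac{7}{4}x_2^{2} - \tfrac{4}{3}x_1x_3 + \tfrac{1}{2}x_2x_3 + \tfrac{7}{6}x_1 + \tfrac{7}{4}x_2.
  leading term x_1x_3^{2}: subtract (-\tfrac{2}{15}x_3^{2})·f_1 from \tfrac{4}{15}x_1x_3^{2} + \tfrac{7}{6}x_1x_2 + \tfrac{7}{4}x_2^{2} - \tfrac{4}{3}x_1x_3 + \tfrac{1}{2}x_2x_3 + \tfrac{7}{6}x_1 + \tfrac{7}{4}x_2 → -\tfrac{2}{5}x_2x_3^{2} + \tfrac{8}{75}x_3^{3} + \tfrac{7}{6}x_1x_2 + \tfrac{7}{4}x_2^{2} - \tfrac{4}{3}x_1x_3 + \tfrac{1}{2}x_2x_3 - \tfrac{2}{3}x_3^{2} + \tfrac{7}{6}x_1 + \tfrac{7}{4}x_2
  leading term x_2x_3^{2}: subtract (-\tfrac{4}{15}x_3)·g_3 from -\tfrac{2}{5}x_2x_3^{2} + \tfrac{8}{75}x_3^{3} + \tfrac{7}{6}x_1x_2 + \tfrac{7}{4}x_2^{2} - \tfrac{4}{3}x_1x_3 + \tfrac{1}{2}x_2x_3 - \tfrac{2}{3}x_3^{2} + \tfrac{7}{6}x_1 + \tfrac{7}{4}x_2 → \tfrac{7}{6}x_1x_2 + \tfrac{7}{4}x_2^{2} - \tfrac{4}{3}x_1x_3 + \tfrac{1}{30}x_2x_3 - \tfrac{2}{15}x_3^{2} + \tfrac{7}{6}x_1 + \tfrac{7}{4}x_2 - \tfrac{7}{15}x_3
  leading term x_1x_2: subtract (-\tfrac{7}{12}x_2)·f_1 from \tfrac{7}{6}x_1x_2 + \tfrac{7}{4}x_2^{2} - \tfrac{4}{3}x_1x_3 + \tfrac{1}{30}x_2x_3 - \tfrac{2}{15}x_3^{2} + \tfrac{7}{6}x_1 + \tfrac{7}{4}x_2 - \tfrac{7}{15}x_3 → -\tfrac{4}{3}x_1x_3 + \tfrac{1}{2}x_2x_3 - \tfrac{2}{15}x_3^{2} + \tfrac{7}{6}x_1 - \tfrac{7}{6}x_2 - \tfrac{7}{15}x_3
  leading term x_1x_3: subtract (\tfrac{2}{3}x_3)·f_1 from -\tfrac{4}{3}x_1x_3 + \tfrac{1}{2}x_2x_3 - \tfrac{2}{15}x_3^{2} + \tfrac{7}{6}x_1 - \tfrac{7}{6}x_2 - \tfrac{7}{15}x_3 → \tfrac{5}{2}x_2x_3 - \tfrac{2}{3}x_3^{2} + \tfrac{7}{6}x_1 - \tfrac{7}{6}x_2 + \tfrac{43}{15}x_3
  leading term x_2x_3: subtract (\tfrac{5}{3})·g_3 from \tfrac{5}{2}x_2x_3 - \tfrac{2}{3}x_3^{2} + \tfrac{7}{6}x_1 - \tfrac{7}{6}x_2 + \tfrac{43}{15}x_3 → \tfrac{7}{6}x_1 + \tfrac{7}{4}x_2 - \tfrac{7}{15}x_3 + \tfrac{35}{12}
  leading term x_1: subtract (-\tfrac{7}{12})·f_1 from \tfrac{7}{6}x_1 + \tfrac{7}{4}x_2 - \tfrac{7}{15}x_3 + \tfrac{35}{12} → 0
  remainder 0.

Every S-polynomial of the final basis reduces to 0, so we have a Gröbner basis.
Inter-reduce: drop elements whose leading term is divisible by another's, tail-reduce, and make monic.
Reduced Gröbner basis: {x_2x_3 - \tfrac{4}{15}x_3^{2} - \tfrac{7}{6}x_2 + \tfrac{4}{3}x_3 - \tfrac{7}{6}, x_1 + \tfrac{3}{2}x_2 - \tfrac{2}{5}x_3 + \tfrac{5}{2}}.

Buchberger on the second generating set:
h_1 = -8x_1 - 12x_2 + \tfrac{16}{5}x_3 - 23, LT = x_1.
h_2 = 12x_1x_3 + 21x_2 + 6x_3 + 21, LT = x_1x_3.

S(h_1,h_2): lcm = x_1x_3. S = \tfrac{3}{2}x_2x_3 - \tfrac{2}{5}x_3^{2} - \tfrac{7}{4}x_2 + \tfrac{19}{8}x_3 - \tfrac{7}{4}.
  leading term x_2x_3: no divisor's leading term divides it; move \tfrac{3}{2}x_2x_3 to the remainder.
  leading term x_3^{2}: no divisor's leading term divides it; move -\tfrac{2}{5}x_3^{2} to the remainder.
  leading term x_2: no divisor's leading term divides it; move -\tfrac{7}{4}x_2 to the remainder.
  leading term x_3: no divisor's leading term divides it; move \tfrac{19}{8}x_3 to the remainder.
  leading term 1: no divisor's leading term divides it; move -\tfrac{7}{4} to the remainder.
  remainder \tfrac{3}{2}x_2x_3 - \tfrac{2}{5}x_3^{2} - \tfrac{7}{4}x_2 + \tfrac{19}{8}x_3 - \tfrac{7}{4} ≠ 0; add k_3 = \tfrac{3}{2}x_2x_3 - \tfrac{2}{5}x_3^{2} - \tfrac{7}{4}x_2 + \tfrac{19}{8}x_3 - \tfrac{7}{4} to the basis.

S(h_1,k_3): leading monomials are coprime, so the S-polynomial reduces to 0 (Buchberger's first criterion).
S(h_2,k_3): lcm = x_1x_2x_3. S = \tfrac{4}{15}x_1x_3^{2} + \tfrac{7}{6}x_1x_2 + \tfrac{7}{4}x_2^{2} - \tfrac{19}{12}x_1x_3 + \tfrac{1}{2}x_2x_3 + \tfrac{7}{6}x_1 + \tfrac{7}{4}x_2.
  leading term x_1x_3^{2}: subtract (-\tfrac{1}{30}x_3^{2})·h_1 from \tfrac{4}{15}x_1x_3^{2} + \tfrac{7}{6}x_1x_2 + \tfrac{7}{4}x_2^{2} - \tfrac{19}{12}x_1x_3 + \tfrac{1}{2}x_2x_3 + \tfrac{7}{6}x_1 + \tfrac{7}{4}x_2 → -\tfrac{2}{5}x_2x_3^{2} + \tfrac{8}{75}x_3^{3} + \tfrac{7}{6}x_1x_2 + \tfrac{7}{4}x_2^{2} - \tfrac{19}{12}x_1x_3 + \tfrac{1}{2}x_2x_3 - \tfrac{23}{30}x_3^{2} + \tfrac{7}{6}x_1 + \tfrac{7}{4}x_2
  leading term x_2x_3^{2}: subtract (-\tfrac{4}{15}x_3)·k_3 from -\tfrac{2}{5}x_2x_3^{2} + \tfrac{8}{75}x_3^{3} + \tfrac{7}{6}x_1x_2 + \tfrac{7}{4}x_2^{2} - \tfrac{19}{12}x_1x_3 + \tfrac{1}{2}x_2x_3 - \tfrac{23}{30}x_3^{2} + \tfrac{7}{6}x_1 + \tfrac{7}{4}x_2 → \tfrac{7}{6}x_1x_2 + \tfrac{7}{4}x_2^{2} - \tfrac{19}{12}x_1x_3 + \tfrac{1}{30}x_2x_3 - \tfrac{2}{15}x_3^{2} + \tfrac{7}{6}x_1 + \tfrac{7}{4}x_2 - \tfrac{7}{15}x_3
  leading term x_1x_2: subtract (-\tfrac{7}{48}x_2)·h_1 from \tfrac{7}{6}x_1x_2 + \tfrac{7}{4}x_2^{2} - \tfrac{19}{12}x_1x_3 + \tfrac{1}{30}x_2x_3 - \tfrac{2}{15}x_3^{2} + \tfrac{7}{6}x_1 + \tfrac{7}{4}x_2 - \tfrac{7}{15}x_3 → -\tfrac{19}{12}x_1x_3 + \tfrac{1}{2}x_2x_3 - \tfrac{2}{15}x_3^{2} + \tfrac{7}{6}x_1 - \tfrac{77}{48}x_2 - \tfrac{7}{15}x_3
  leading term x_1x_3: subtract (\tfrac{19}{96}x_3)·h_1 from -\tfrac{19}{12}x_1x_3 + \tfrac{1}{2}x_2x_3 - \tfrac{2}{15}x_3^{2} + \tfrac{7}{6}x_1 - \tfrac{77}{48}x_2 - \tfrac{7}{15}x_3 → \tfrac{23}{8}x_2x_3 - \tfrac{23}{30}x_3^{2} + \tfrac{7}{6}x_1 - \tfrac{77}{48}x_2 + \tfrac{1961}{480}x_3
  leading term x_2x_3: subtract (\tfrac{23}{12})·k_3 from \tfrac{23}{8}x_2x_3 - \tfrac{23}{30}x_3^{2} + \tfrac{7}{6}x_1 - \tfrac{77}{48}x_2 + \tfrac{1961}{480}x_3 → \tfrac{7}{6}x_1 + \tfrac{7}{4}x_2 - \tfrac{7}{15}x_3 + \tfrac{161}{48}
  leading term x_1: subtract (-\tfrac{7}{48})·h_1 from \tfrac{7}{6}x_1 + \tfrac{7}{4}x_2 - \tfrac{7}{15}x_3 + \tfrac{161}{48} → 0
  remainder 0.

Every S-polynomial of the final basis reduces to 0, so we have a Gröbner basis.
Inter-reduce: drop elements whose leading term is divisible by another's, tail-reduce, and make monic.
Reduced Gröbner basis: {x_2x_3 - \tfrac{4}{15}x_3^{2} - \tfrac{7}{6}x_2 + \tfrac{19}{12}x_3 - \tfrac{7}{6}, x_1 + \tfrac{3}{2}x_2 - \tfrac{2}{5}x_3 + \tfrac{23}{8}}.

The bases are distinct; the ideals are different.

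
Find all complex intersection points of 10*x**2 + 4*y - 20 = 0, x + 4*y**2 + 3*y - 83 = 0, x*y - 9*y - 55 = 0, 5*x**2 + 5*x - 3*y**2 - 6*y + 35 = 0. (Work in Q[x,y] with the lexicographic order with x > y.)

{(-2, -5)}

Compute a lex Gröbner basis by Buchberger's algorithm.
f_1 = 10*x**2 + 4*y - 20, LT = x**2.
f_2 = x + 4*y**2 + 3*y - 83, LT = x.
f_3 = x*y - 9*y - 55, LT = x*y.
f_4 = 5*x**2 + 5*x - 3*y**2 - 6*y + 35, LT = x**2.

S(f_1,f_2): lcm = x**2. S = -4*x*y**2 - 3*x*y + 83*x + 2/5*y - 2.
  reduce S modulo (f_1, f_2, f_3, f_4):
  remainder 16*y**4 + 24*y**3 - 655*y**2 - 2488/5*y + 6887 ≠ 0; add h_5 = 16*y**4 + 24*y**3 - 655*y**2 - 2488/5*y + 6887 to the basis.

S(f_1,f_3): lcm = x**2*y. S = 9*x*y + 55*x + 2/5*y**2 - 2*y.
  reduce S modulo (f_1, f_2, f_3, f_4, h_5):
  remainder -36*y**3 - 1233/5*y**2 + 580*y + 4565 ≠ 0; add h_6 = -36*y**3 - 1233/5*y**2 + 580*y + 4565 to the basis.

S(f_1,f_4): lcm = x**2. S = -x + 3/5*y**2 + 8/5*y - 9.
  reduce S modulo (f_1, f_2, f_3, f_4, h_5, h_6):
  remainder 23/5*y**2 + 23/5*y - 92 ≠ 0; add h_7 = 23/5*y**2 + 23/5*y - 92 to the basis.

S(f_2,f_3): lcm = x*y. S = 4*y**3 + 3*y**2 - 74*y + 55.
  reduce S modulo (f_1, f_2, f_3, f_4, h_5, h_6, h_7):
  remainder 668/45*y + 668/9 ≠ 0; add h_8 = 668/45*y + 668/9 to the basis.

The other S-polynomials (S(f_2,f_4), S(f_3,f_4), S(f_1,h_5), S(f_2,h_5), S(f_3,h_5), S(f_4,h_5), S(f_1,h_6), S(f_2,h_6), S(f_3,h_6), S(f_4,h_6), S(h_5,h_6), S(f_1,h_7), S(f_2,h_7), S(f_3,h_7), S(f_4,h_7), S(h_5,h_7), S(h_6,h_7), S(f_1,h_8), S(f_2,h_8), S(f_3,h_8), S(f_4,h_8), S(h_5,h_8), S(h_6,h_8), S(h_7,h_8)) all reduce to 0 modulo the current basis, so we have a Gröbner basis.
Inter-reduce: drop elements whose leading term is divisible by another's, tail-reduce, and make monic.
Reduced Gröbner basis: {x + 2, y + 5}.

A lex Gröbner basis eliminates variables successively. Here y + 5 depends only on y, with roots {-5}; lifting each root through the earlier basis elements recovers the full solutions.
  y = -5: the earlier basis element becomes x + 2 = 0, giving x = -2 — point (-2, -5).
A lex Gröbner basis triangularizes the system, enabling back-substitution.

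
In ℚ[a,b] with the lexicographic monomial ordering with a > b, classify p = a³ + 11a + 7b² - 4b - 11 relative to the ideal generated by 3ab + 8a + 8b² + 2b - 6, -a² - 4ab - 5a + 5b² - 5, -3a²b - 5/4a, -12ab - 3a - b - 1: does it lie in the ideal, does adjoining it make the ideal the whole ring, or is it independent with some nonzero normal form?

a³ + 11a + 7b² - 4b - 11 lies in I (it reduces to 0).

First compute the reduced Gröbner basis of I by Buchberger's algorithm.
f_1 = 3ab + 8a + 8b² + 2b - 6, LT = ab.
f_2 = -a² - 4ab - 5a + 5b² - 5, LT = a².
f_3 = -3a²b - 5/4a, LT = a²b.
f_4 = -12ab - 3a - b - 1, LT = ab.

S(f_1,f_2): lcm = a²b. S = 8/3a² - 4/3ab² - 13/3ab - 2a + 5b³ - 5b.
  reduce S modulo (f_1, f_2, f_3, f_4):
  remainder 410/27a + 77/9b³ + 1208/27b² - 1/27b - 326/9 ≠ 0; add h_5 = 410/27a + 77/9b³ + 1208/27b² - 1/27b - 326/9 to the basis.

S(f_1,f_3): lcm = a²b. S = 8/3a² + 8/3ab² + ⅔ab - 29/12a.
  reduce S modulo (f_1, f_2, f_3, f_4, h_5):
  remainder -39271/1640b³ - 18973/615b² + 82723/4920b + 19449/820 ≠ 0; add h_6 = -39271/1640b³ - 18973/615b² + 82723/4920b + 19449/820 to the basis.

S(f_1,f_4): lcm = ab. S = 29/12a + 8/3b² + 7/12b - 25/12.
  reduce S modulo (f_1, f_2, f_3, f_4, h_5, h_6):
  remainder -318032/117813b² - 57621/157084b + 1099265/471252 ≠ 0; add h_7 = -318032/117813b² - 57621/157084b + 1099265/471252 to the basis.

S(f_2,f_4): lcm = a²b. S = -¼a² + 4ab² + 59/12ab - 1/12a - 5b³ + 5b.
  reduce S modulo (f_1, f_2, f_3, f_4, h_5, h_6, h_7):
  remainder -1390117/45796608b - 1390117/45796608 ≠ 0; add h_8 = -1390117/45796608b - 1390117/45796608 to the basis.

The other S-polynomials (S(f_2,f_3), S(f_3,f_4), S(f_1,h_5), S(f_2,h_5), S(f_3,h_5), S(f_4,h_5), S(f_1,h_6), S(f_2,h_6), S(f_3,h_6), S(f_4,h_6), S(h_5,h_6), S(f_1,h_7), S(f_2,h_7), S(f_3,h_7), S(f_4,h_7), S(h_5,h_7), S(h_6,h_7), S(f_1,h_8), S(f_2,h_8), S(f_3,h_8), S(f_4,h_8), S(h_5,h_8), S(h_6,h_8), S(h_7,h_8)) all reduce to 0 modulo the current basis, so we have a Gröbner basis.
Inter-reduce: drop elements whose leading term is divisible by another's, tail-reduce, and make monic.
Reduced Gröbner basis: {a, b + 1}.
Label its elements g_1 = a, g_2 = b + 1.

Reduce p = a³ + 11a + 7b² - 4b - 11 modulo G:
  leading term a³: subtract (a²)·g_1 from a³ + 11a + 7b² - 4b - 11 → 11a + 7b² - 4b - 11
  leading term a: subtract (11)·g_1 from 11a + 7b² - 4b - 11 → 7b² - 4b - 11
  leading term b²: subtract (7b)·g_2 from 7b² - 4b - 11 → -11b - 11
  leading term b: subtract (-11)·g_2 from -11b - 11 → 0
  normal form = 0.
Since the normal form is 0, p ∈ I.

The remainder on division by a Gröbner basis is unique — it is the normal form.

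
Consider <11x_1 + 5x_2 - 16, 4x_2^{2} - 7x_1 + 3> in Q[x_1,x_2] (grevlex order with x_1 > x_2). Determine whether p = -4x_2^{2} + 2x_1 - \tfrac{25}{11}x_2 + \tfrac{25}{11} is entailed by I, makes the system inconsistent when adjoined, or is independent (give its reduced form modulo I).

First compute the reduced Gröbner basis of I by Buchberger's algorithm.
f_1 = 11x_1 + 5x_2 - 16, LT = x_1.
f_2 = 4x_2^{2} - 7x_1 + 3, LT = x_2^{2}.

S(f_1,f_2): leading monomials are coprime, so the S-polynomial reduces to 0 (Buchberger's first criterion).
Every S-polynomial of the final basis reduces to 0, so we have a Gröbner basis.
Inter-reduce: drop elements whose leading term is divisible by another's, tail-reduce, and make monic.
Reduced Gröbner basis: {x_2^{2} + \tfrac{35}{44}x_2 - \tfrac{79}{44}, x_1 + \tfrac{5}{11}x_2 - \tfrac{16}{11}}.
Label its elements g_1 = x_2^{2} + \tfrac{35}{44}x_2 - \tfrac{79}{44}, g_2 = x_1 + \tfrac{5}{11}x_2 - \tfrac{16}{11}.

Reduce p = -4x_2^{2} + 2x_1 - \tfrac{25}{11}x_2 + \tfrac{25}{11} modulo G:
  leading term x_2^{2}: subtract (-4)·g_1 from -4x_2^{2} + 2x_1 - \tfrac{25}{11}x_2 + \tfrac{25}{11} → 2x_1 + \tfrac{10}{11}x_2 - \tfrac{54}{11}
  leading term x_1: subtract (2)·g_2 from 2x_1 + \tfrac{10}{11}x_2 - \tfrac{54}{11} → -2
  leading term 1: no divisor's leading term divides it; move -2 to the remainder.
  normal form = -2.
The normal form is nonzero, so p ∉ I. Since p minus its normal form lies in I, I + (p) = I + (r) where r = -2; decide whether this ideal is the whole ring.
Here r = -2 is a nonzero constant, hence a unit: 1 ∈ I + (p), the Gröbner basis of I + (p) is {1}, and the enlarged system has no common solution — adjoining p is inconsistent.

The remainder on division by a Gröbner basis is unique — it is the normal form.

Adjoining -4x_2^{2} + 2x_1 - \tfrac{25}{11}x_2 + \tfrac{25}{11} makes the ideal the whole ring: the system is inconsistent.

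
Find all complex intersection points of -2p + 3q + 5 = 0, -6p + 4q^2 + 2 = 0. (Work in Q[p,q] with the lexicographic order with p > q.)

{(1, -1), (59/8, 13/4)}

Compute a lex Gröbner basis by Buchberger's algorithm.
f_1 = -2p + 3q + 5, LT = p.
f_2 = -6p + 4q^2 + 2, LT = p.

S(f_1,f_2): lcm = p. S = 2/3q^2 - 3/2q - 13/6.
  leading term q^2: no divisor's leading term divides it; move 2/3q^2 to the remainder.
  leading term q: no divisor's leading term divides it; move -3/2q to the remainder.
  leading term 1: no divisor's leading term divides it; move -13/6 to the remainder.
  remainder 2/3q^2 - 3/2q - 13/6 ≠ 0; add h_3 = 2/3q^2 - 3/2q - 13/6 to the basis.

The other S-polynomials (S(f_1,h_3), S(f_2,h_3)) all reduce to 0 modulo the current basis, so we have a Gröbner basis.
Inter-reduce: drop elements whose leading term is divisible by another's, tail-reduce, and make monic.
Reduced Gröbner basis: {p - 3/2q - 5/2, q^2 - 9/4q - 13/4}.

From the last basis element, q^2 - 9/4q - 13/4 = 0, so q takes values in {-1, 13/4}. Each choice, substituted upward through the basis, yields the corresponding point(s) of the solution set.
  q = -1: the earlier basis element becomes p - 1 = 0, giving p = 1 — point (1, -1).
  q = 13/4: the earlier basis element becomes p - 59/8 = 0, giving p = 59/8 — point (59/8, 13/4).
Substituting each solution back into the original system confirms all equations vanish.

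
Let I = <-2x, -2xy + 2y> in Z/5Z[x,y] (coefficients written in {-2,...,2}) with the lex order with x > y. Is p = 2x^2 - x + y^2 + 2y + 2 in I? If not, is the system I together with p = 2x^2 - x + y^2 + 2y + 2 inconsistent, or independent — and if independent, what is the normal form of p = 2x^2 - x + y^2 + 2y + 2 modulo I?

Adjoining 2x^2 - x + y^2 + 2y + 2 makes the ideal the whole ring: the system is inconsistent.

First compute the reduced Gröbner basis of I by Buchberger's algorithm.
f_1 = -2x, LT = x.
f_2 = -2xy + 2y, LT = xy.

S(f_1,f_2): lcm = xy. S = y.
  leading term y: no divisor's leading term divides it; move y to the remainder.
  remainder y ≠ 0; add h_3 = y to the basis.

The other S-polynomials (S(f_1,h_3), S(f_2,h_3)) all reduce to 0 modulo the current basis, so we have a Gröbner basis.
Inter-reduce: drop elements whose leading term is divisible by another's, tail-reduce, and make monic.
Reduced Gröbner basis: {x, y}.
Label its elements g_1 = x, g_2 = y.

Reduce p = 2x^2 - x + y^2 + 2y + 2 modulo G:
  leading term x^2: subtract (2x)·g_1 from 2x^2 - x + y^2 + 2y + 2 → -x + y^2 + 2y + 2
  leading term x: subtract (-1)·g_1 from -x + y^2 + 2y + 2 → y^2 + 2y + 2
  leading term y^2: subtract (y)·g_2 from y^2 + 2y + 2 → 2y + 2
  leading term y: subtract (2)·g_2 from 2y + 2 → 2
  leading term 1: no divisor's leading term divides it; move 2 to the remainder.
  normal form = 2.
The normal form is nonzero, so p ∉ I. Since p minus its normal form lies in I, I + (p) = I + (r) where r = 2; decide whether this ideal is the whole ring.
Here r = 2 is a nonzero constant, hence a unit: 1 ∈ I + (p), the Gröbner basis of I + (p) is {1}, and the enlarged system has no common solution — adjoining p is inconsistent.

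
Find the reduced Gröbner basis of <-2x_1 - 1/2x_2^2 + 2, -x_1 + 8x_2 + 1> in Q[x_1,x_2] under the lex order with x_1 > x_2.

The reduced Gröbner basis is the canonical form of the ideal for this ordering.

f_1 = -2x_1 - 1/2x_2^2 + 2, LT = x_1.
f_2 = -x_1 + 8x_2 + 1, LT = x_1.

S(f_1,f_2): lcm = x_1. S = 1/4x_2^2 + 8x_2.
  reduce S modulo (f_1, f_2):
  remainder 1/4x_2^2 + 8x_2 ≠ 0; add g_3 = 1/4x_2^2 + 8x_2 to the basis.

The other S-polynomials (S(f_1,g_3), S(f_2,g_3)) all reduce to 0 modulo the current basis, so we have a Gröbner basis.
Inter-reduce: drop elements whose leading term is divisible by another's, tail-reduce, and make monic.

G = {x_1 - 8x_2 - 1, x_2^2 + 32x_2}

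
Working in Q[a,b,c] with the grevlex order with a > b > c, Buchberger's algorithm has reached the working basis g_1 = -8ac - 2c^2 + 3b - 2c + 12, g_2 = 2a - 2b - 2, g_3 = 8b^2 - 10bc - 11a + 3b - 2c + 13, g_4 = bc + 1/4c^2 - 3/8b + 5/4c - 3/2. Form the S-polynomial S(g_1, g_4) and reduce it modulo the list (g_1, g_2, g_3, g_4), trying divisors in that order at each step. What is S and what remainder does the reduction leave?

S(g_1, g_4) = -1/4ac^2 + 1/4bc^2 + 3/8ab - 3/8b^2 - 5/4ac + 1/4bc + 3/2a - 3/2b; remainder on division = 0.

lcm(LM(g_1), LM(g_4)) = abc.
S = (lcm/LT(g_1))·g_1 − (lcm/LT(g_4))·g_4 = -1/4ac^2 + 1/4bc^2 + 3/8ab - 3/8b^2 - 5/4ac + 1/4bc + 3/2a - 3/2b.
Reduce S modulo (g_1, g_2, g_3, g_4) in that order:
  leading term ac^2: subtract (1/32c)·g_1 from -1/4ac^2 + 1/4bc^2 + 3/8ab - 3/8b^2 - 5/4ac + 1/4bc + 3/2a - 3/2b → 1/4bc^2 + 1/16c^3 + 3/8ab - 3/8b^2 - 5/4ac + 5/32bc + 1/16c^2 + 3/2a - 3/2b - 3/8c
  leading term bc^2: subtract (1/4c)·g_4 from 1/4bc^2 + 1/16c^3 + 3/8ab - 3/8b^2 - 5/4ac + 5/32bc + 1/16c^2 + 3/2a - 3/2b - 3/8c → 3/8ab - 3/8b^2 - 5/4ac + 1/4bc - 1/4c^2 + 3/2a - 3/2b
  leading term ab: subtract (3/16b)·g_2 from 3/8ab - 3/8b^2 - 5/4ac + 1/4bc - 1/4c^2 + 3/2a - 3/2b → -5/4ac + 1/4bc - 1/4c^2 + 3/2a - 9/8b
  leading term ac: subtract (5/32)·g_1 from -5/4ac + 1/4bc - 1/4c^2 + 3/2a - 9/8b → 1/4bc + 1/16c^2 + 3/2a - 51/32b + 5/16c - 15/8
  leading term bc: subtract (1/4)·g_4 from 1/4bc + 1/16c^2 + 3/2a - 51/32b + 5/16c - 15/8 → 3/2a - 3/2b - 3/2
  leading term a: subtract (3/4)·g_2 from 3/2a - 3/2b - 3/2 → 0
The remainder is 0, so this S-polynomial contributes no new basis element.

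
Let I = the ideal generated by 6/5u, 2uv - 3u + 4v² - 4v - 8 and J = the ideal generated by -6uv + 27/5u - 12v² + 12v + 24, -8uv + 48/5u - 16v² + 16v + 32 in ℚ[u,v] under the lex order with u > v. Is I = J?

Equality of ideals is decidable: compute both reduced Gröbner bases (unique for the ordering) and check whether they agree.
Buchberger on the first generating set:
f_1 = 6/5u, LT = u.
f_2 = 2uv - 3u + 4v² - 4v - 8, LT = uv.

S(f_1,f_2): lcm = uv. S = 3/2u - 2v² + 2v + 4.
  leading term u: subtract (5/4)·f_1 from 3/2u - 2v² + 2v + 4 → -2v² + 2v + 4
  leading term v²: no divisor's leading term divides it; move -2v² to the remainder.
  leading term v: no divisor's leading term divides it; move 2v to the remainder.
  leading term 1: no divisor's leading term divides it; move 4 to the remainder.
  remainder -2v² + 2v + 4 ≠ 0; add g_3 = -2v² + 2v + 4 to the basis.

S(f_1,g_3): leading monomials are coprime, so the S-polynomial reduces to 0 (Buchberger's first criterion).
S(f_2,g_3): lcm = uv². S = -½uv + 2u + 2v³ - 2v² - 4v.
  leading term uv: subtract (-5/12v)·f_1 from -½uv + 2u + 2v³ - 2v² - 4v → 2u + 2v³ - 2v² - 4v
  leading term u: subtract (5/3)·f_1 from 2u + 2v³ - 2v² - 4v → 2v³ - 2v² - 4v
  leading term v³: subtract (-v)·g_3 from 2v³ - 2v² - 4v → 0
  remainder 0.

Every S-polynomial of the final basis reduces to 0, so we have a Gröbner basis.
Inter-reduce: drop elements whose leading term is divisible by another's, tail-reduce, and make monic.
Reduced Gröbner basis: {u, v² - v - 2}.

Buchberger on the second generating set:
h_1 = -6uv + 27/5u - 12v² + 12v + 24, LT = uv.
h_2 = -8uv + 48/5u - 16v² + 16v + 32, LT = uv.

S(h_1,h_2): lcm = uv. S = 3/10u.
  leading term u: no divisor's leading term divides it; move 3/10u to the remainder.
  remainder 3/10u ≠ 0; add k_3 = 3/10u to the basis.

S(h_1,k_3): lcm = uv. S = -9/10u + 2v² - 2v - 4.
  leading term u: subtract (-3)·k_3 from -9/10u + 2v² - 2v - 4 → 2v² - 2v - 4
  leading term v²: no divisor's leading term divides it; move 2v² to the remainder.
  leading term v: no divisor's leading term divides it; move -2v to the remainder.
  leading term 1: no divisor's leading term divides it; move -4 to the remainder.
  remainder 2v² - 2v - 4 ≠ 0; add k_4 = 2v² - 2v - 4 to the basis.

S(h_2,k_3): lcm = uv. S = -6/5u + 2v² - 2v - 4.
  leading term u: subtract (-4)·k_3 from -6/5u + 2v² - 2v - 4 → 2v² - 2v - 4
  leading term v²: subtract (1)·k_4 from 2v² - 2v - 4 → 0
  remainder 0.

S(h_1,k_4): lcm = uv². S = 1/10uv + 2u + 2v³ - 2v² - 4v.
  leading term uv: subtract (-1/60)·h_1 from 1/10uv + 2u + 2v³ - 2v² - 4v → 209/100u + 2v³ - 11/5v² - 19/5v + ⅖
  leading term u: subtract (209/30)·k_3 from 209/100u + 2v³ - 11/5v² - 19/5v + ⅖ → 2v³ - 11/5v² - 19/5v + ⅖
  leading term v³: subtract (v)·k_4 from 2v³ - 11/5v² - 19/5v + ⅖ → -⅕v² + ⅕v + ⅖
  leading term v²: subtract (-1/10)·k_4 from -⅕v² + ⅕v + ⅖ → 0
  remainder 0.

S(h_2,k_4): lcm = uv². S = -⅕uv + 2u + 2v³ - 2v² - 4v.
  leading term uv: subtract (1/30)·h_1 from -⅕uv + 2u + 2v³ - 2v² - 4v → 91/50u + 2v³ - 8/5v² - 22/5v - ⅘
  leading term u: subtract (91/15)·k_3 from 91/50u + 2v³ - 8/5v² - 22/5v - ⅘ → 2v³ - 8/5v² - 22/5v - ⅘
  leading term v³: subtract (v)·k_4 from 2v³ - 8/5v² - 22/5v - ⅘ → ⅖v² - ⅖v - ⅘
  leading term v²: subtract (⅕)·k_4 from ⅖v² - ⅖v - ⅘ → 0
  remainder 0.

S(k_3,k_4): leading monomials are coprime, so the S-polynomial reduces to 0 (Buchberger's first criterion).
Every S-polynomial of the final basis reduces to 0, so we have a Gröbner basis.
Inter-reduce: drop elements whose leading term is divisible by another's, tail-reduce, and make monic.
Reduced Gröbner basis: {u, v² - v - 2}.

These coincide, so the ideals are equal.

Yes, the ideals are equal.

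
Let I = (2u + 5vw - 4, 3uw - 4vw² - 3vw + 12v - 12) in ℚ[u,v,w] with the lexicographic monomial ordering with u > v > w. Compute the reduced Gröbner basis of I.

The reduced Gröbner basis is the canonical form of the ideal for this ordering.

f_1 = 2u + 5vw - 4, LT = u.
f_2 = 3uw - 4vw² - 3vw + 12v - 12, LT = uw.

S(f_1,f_2): lcm = uw. S = 23/6vw² + vw - 4v - 2w + 4.
  leading term vw²: no divisor's leading term divides it; move 23/6vw² to the remainder.
  leading term vw: no divisor's leading term divides it; move vw to the remainder.
  leading term v: no divisor's leading term divides it; move -4v to the remainder.
  leading term w: no divisor's leading term divides it; move -2w to the remainder.
  leading term 1: no divisor's leading term divides it; move 4 to the remainder.
  remainder 23/6vw² + vw - 4v - 2w + 4 ≠ 0; add g_3 = 23/6vw² + vw - 4v - 2w + 4 to the basis.

The other S-polynomials (S(f_1,g_3), S(f_2,g_3)) all reduce to 0 modulo the current basis, so we have a Gröbner basis.
Inter-reduce: drop elements whose leading term is divisible by another's, tail-reduce, and make monic.

G = {u + 5/2vw - 2, vw² + 6/23vw - 24/23v - 12/23w + 24/23}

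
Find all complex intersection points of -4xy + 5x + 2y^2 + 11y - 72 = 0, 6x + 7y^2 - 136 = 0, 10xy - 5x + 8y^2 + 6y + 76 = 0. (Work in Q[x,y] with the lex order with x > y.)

Compute a lex Gröbner basis by Buchberger's algorithm.
f_1 = -4xy + 5x + 2y^2 + 11y - 72, LT = xy.
f_2 = 6x + 7y^2 - 136, LT = x.
f_3 = 10xy - 5x + 8y^2 + 6y + 76, LT = xy.

S(f_1,f_2): lcm = xy. S = -5/4x - 7/6y^3 - 1/2y^2 + 239/12y + 18.
  leading term x: subtract (-5/24)·f_2 from -5/4x - 7/6y^3 - 1/2y^2 + 239/12y + 18 → -7/6y^3 + 23/24y^2 + 239/12y - 31/3
  leading term y^3: no divisor's leading term divides it; move -7/6y^3 to the remainder.
  leading term y^2: no divisor's leading term divides it; move 23/24y^2 to the remainder.
  leading term y: no divisor's leading term divides it; move 239/12y to the remainder.
  leading term 1: no divisor's leading term divides it; move -31/3 to the remainder.
  remainder -7/6y^3 + 23/24y^2 + 239/12y - 31/3 ≠ 0; add h_4 = -7/6y^3 + 23/24y^2 + 239/12y - 31/3 to the basis.

S(f_1,f_3): lcm = xy. S = -3/4x - 13/10y^2 - 67/20y + 52/5.
  leading term x: subtract (-1/8)·f_2 from -3/4x - 13/10y^2 - 67/20y + 52/5 → -17/40y^2 - 67/20y - 33/5
  leading term y^2: no divisor's leading term divides it; move -17/40y^2 to the remainder.
  leading term y: no divisor's leading term divides it; move -67/20y to the remainder.
  leading term 1: no divisor's leading term divides it; move -33/5 to the remainder.
  remainder -17/40y^2 - 67/20y - 33/5 ≠ 0; add h_5 = -17/40y^2 - 67/20y - 33/5 to the basis.

S(f_2,f_3): lcm = xy. S = 1/2x + 7/6y^3 - 4/5y^2 - 349/15y - 38/5.
  leading term x: subtract (1/12)·f_2 from 1/2x + 7/6y^3 - 4/5y^2 - 349/15y - 38/5 → 7/6y^3 - 83/60y^2 - 349/15y + 56/15
  leading term y^3: subtract (-1)·h_4 from 7/6y^3 - 83/60y^2 - 349/15y + 56/15 → -17/40y^2 - 67/20y - 33/5
  leading term y^2: subtract (1)·h_5 from -17/40y^2 - 67/20y - 33/5 → 0
  remainder 0.

S(f_1,h_4): lcm = xy^3. S = -3/7xy^2 + 239/14xy - 62/7x - 1/2y^4 - 11/4y^3 + 18y^2.
  leading term xy^2: subtract (3/28y)·f_1 from -3/7xy^2 + 239/14xy - 62/7x - 1/2y^4 - 11/4y^3 + 18y^2 → 463/28xy - 62/7x - 1/2y^4 - 83/28y^3 + 471/28y^2 + 54/7y
  leading term xy: subtract (-463/112)·f_1 from 463/28xy - 62/7x - 1/2y^4 - 83/28y^3 + 471/28y^2 + 54/7y → 189/16x - 1/2y^4 - 83/28y^3 + 1405/56y^2 + 851/16y - 4167/14
  leading term x: subtract (63/32)·f_2 from 189/16x - 1/2y^4 - 83/28y^3 + 1405/56y^2 + 851/16y - 4167/14 → -1/2y^4 - 83/28y^3 + 2533/224y^2 + 851/16y - 837/28
  leading term y^4: subtract (3/7y)·h_4 from -1/2y^4 - 83/28y^3 + 2533/224y^2 + 851/16y - 837/28 → -27/8y^3 + 621/224y^2 + 6453/112y - 837/28
  leading term y^3: subtract (81/28)·h_4 from -27/8y^3 + 621/224y^2 + 6453/112y - 837/28 → 0
  remainder 0.

S(f_2,h_4): leading monomials are coprime, so the S-polynomial reduces to 0 (Buchberger's first criterion).
S(f_3,h_4): lcm = xy^3. S = 9/28xy^2 + 239/14xy - 62/7x + 4/5y^4 + 3/5y^3 + 38/5y^2.
  leading term xy^2: subtract (-9/112y)·f_1 from 9/28xy^2 + 239/14xy - 62/7x + 4/5y^4 + 3/5y^3 + 38/5y^2 → 1957/112xy - 62/7x + 4/5y^4 + 213/280y^3 + 4751/560y^2 - 81/14y
  leading term xy: subtract (-1957/448)·f_1 from 1957/112xy - 62/7x + 4/5y^4 + 213/280y^3 + 4751/560y^2 - 81/14y → 831/64x + 4/5y^4 + 213/280y^3 + 19287/1120y^2 + 2705/64y - 17613/56
  leading term x: subtract (277/128)·f_2 from 831/64x + 4/5y^4 + 213/280y^3 + 19287/1120y^2 + 2705/64y - 17613/56 → 4/5y^4 + 213/280y^3 + 9283/4480y^2 + 2705/64y - 2263/112
  leading term y^4: subtract (-24/35y)·h_4 from 4/5y^4 + 213/280y^3 + 9283/4480y^2 + 2705/64y - 2263/112 → 397/280y^3 + 70467/4480y^2 + 78803/2240y - 2263/112
  leading term y^3: subtract (-1191/980)·h_4 from 397/280y^3 + 70467/4480y^2 + 78803/2240y - 2263/112 → 529793/31360y^2 + 931153/15680y - 128433/3920
  leading term y^2: subtract (-529793/13328)·h_5 from 529793/31360y^2 + 931153/15680y - 128433/3920 → -1966653/26656y - 1966653/6664
  leading term y: no divisor's leading term divides it; move -1966653/26656y to the remainder.
  leading term 1: no divisor's leading term divides it; move -1966653/6664 to the remainder.
  remainder -1966653/26656y - 1966653/6664 ≠ 0; add h_6 = -1966653/26656y - 1966653/6664 to the basis.

S(f_1,h_5): lcm = xy^2. S = -621/68xy - 264/17x - 1/2y^3 - 11/4y^2 + 18y.
  leading term xy: subtract (621/272)·f_1 from -621/68xy - 264/17x - 1/2y^3 - 11/4y^2 + 18y → -7329/272x - 1/2y^3 - 995/136y^2 - 1935/272y + 5589/34
  leading term x: subtract (-2443/544)·f_2 from -7329/272x - 1/2y^3 - 995/136y^2 - 1935/272y + 5589/34 → -1/2y^3 + 13121/544y^2 - 1935/272y - 30353/68
  leading term y^3: subtract (3/7)·h_4 from -1/2y^3 + 13121/544y^2 - 1935/272y - 30353/68 → 90283/3808y^2 - 29797/1904y - 210363/476
  leading term y^2: subtract (-451415/8092)·h_5 from 90283/3808y^2 - 29797/1904y - 210363/476 → -3277755/16184y - 3277755/4046
  leading term y: subtract (140/51)·h_6 from -3277755/16184y - 3277755/4046 → 0
  remainder 0.

S(f_2,h_5): leading monomials are coprime, so the S-polynomial reduces to 0 (Buchberger's first criterion).
S(f_3,h_5): lcm = xy^2. S = -285/34xy - 264/17x + 4/5y^3 + 3/5y^2 + 38/5y.
  leading term xy: subtract (285/136)·f_1 from -285/34xy - 264/17x + 4/5y^3 + 3/5y^2 + 38/5y → -3537/136x + 4/5y^3 - 1221/340y^2 - 10507/680y + 2565/17
  leading term x: subtract (-1179/272)·f_2 from -3537/136x + 4/5y^3 - 1221/340y^2 - 10507/680y + 2565/17 → 4/5y^3 + 36381/1360y^2 - 10507/680y - 14913/34
  leading term y^3: subtract (-24/35)·h_4 from 4/5y^3 + 36381/1360y^2 - 10507/680y - 14913/34 → 260923/9520y^2 - 8541/4760y - 530387/1190
  leading term y^2: subtract (-260923/4046)·h_5 from 260923/9520y^2 - 8541/4760y - 530387/1190 → -8813519/40460y - 8813519/10115
  leading term y: subtract (6776/2295)·h_6 from -8813519/40460y - 8813519/10115 → 0
  remainder 0.

S(h_4,h_5): lcm = y^3. S = -4143/476y^2 - 7759/238y + 62/7.
  leading term y^2: subtract (41430/2023)·h_5 from -4143/476y^2 - 7759/238y + 62/7 → 72839/2023y + 291356/2023
  leading term y: subtract (-224/459)·h_6 from 72839/2023y + 291356/2023 → 0
  remainder 0.

S(f_1,h_6): lcm = xy. S = -21/4x - 1/2y^2 - 11/4y + 18.
  leading term x: subtract (-7/8)·f_2 from -21/4x - 1/2y^2 - 11/4y + 18 → 45/8y^2 - 11/4y - 101
  leading term y^2: subtract (-225/17)·h_5 from 45/8y^2 - 11/4y - 101 → -1601/34y - 3202/17
  leading term y: subtract (1255184/1966653)·h_6 from -1601/34y - 3202/17 → 0
  remainder 0.

S(f_2,h_6): leading monomials are coprime, so the S-polynomial reduces to 0 (Buchberger's first criterion).
S(f_3,h_6): lcm = xy. S = -9/2x + 4/5y^2 + 3/5y + 38/5.
  leading term x: subtract (-3/4)·f_2 from -9/2x + 4/5y^2 + 3/5y + 38/5 → 121/20y^2 + 3/5y - 472/5
  leading term y^2: subtract (-242/17)·h_5 from 121/20y^2 + 3/5y - 472/5 → -1601/34y - 3202/17
  leading term y: subtract (1255184/1966653)·h_6 from -1601/34y - 3202/17 → 0
  remainder 0.

S(h_4,h_6): lcm = y^3. S = -135/28y^2 - 239/14y + 62/7.
  leading term y^2: subtract (1350/119)·h_5 from -135/28y^2 - 239/14y + 62/7 → 2491/119y + 9964/119
  leading term y: subtract (-557984/1966653)·h_6 from 2491/119y + 9964/119 → 0
  remainder 0.

S(h_5,h_6): lcm = y^2. S = 66/17y + 264/17.
  leading term y: subtract (-34496/655551)·h_6 from 66/17y + 264/17 → 0
  remainder 0.

Every S-polynomial of the final basis reduces to 0, so we have a Gröbner basis.
Inter-reduce: drop elements whose leading term is divisible by another's, tail-reduce, and make monic.
Reduced Gröbner basis: {x - 4, y + 4}.

Since the basis is lex-ordered, y + 4 is univariate in y. Its roots are {-4}. Back-substituting each root into the other basis elements fixes the other coordinates.
  y = -4: the earlier basis element becomes x - 4 = 0, giving x = 4 — point (4, -4).
Each listed point satisfies every original equation (direct substitution).
Zero-dimensionality of the ideal guarantees finitely many solutions over ℂ.

{(4, -4)}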